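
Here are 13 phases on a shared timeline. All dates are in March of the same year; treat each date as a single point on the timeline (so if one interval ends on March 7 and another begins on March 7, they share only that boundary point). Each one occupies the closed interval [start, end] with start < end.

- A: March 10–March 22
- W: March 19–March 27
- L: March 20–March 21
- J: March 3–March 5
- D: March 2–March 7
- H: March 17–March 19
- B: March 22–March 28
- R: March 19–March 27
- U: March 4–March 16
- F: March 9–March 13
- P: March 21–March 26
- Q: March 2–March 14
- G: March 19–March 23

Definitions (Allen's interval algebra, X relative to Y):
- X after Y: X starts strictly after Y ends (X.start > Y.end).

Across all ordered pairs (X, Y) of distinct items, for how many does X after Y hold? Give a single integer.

Checking all 156 ordered pairs for relation 'after'; matching pairs in alphabetical order:
(A, D): A after D ✓
(A, J): A after J ✓
(B, D): B after D ✓
(B, F): B after F ✓
(B, H): B after H ✓
(B, J): B after J ✓
(B, L): B after L ✓
(B, Q): B after Q ✓
(B, U): B after U ✓
(F, D): F after D ✓
(F, J): F after J ✓
(G, D): G after D ✓
(G, F): G after F ✓
(G, J): G after J ✓
(G, Q): G after Q ✓
(G, U): G after U ✓
(H, D): H after D ✓
(H, F): H after F ✓
(H, J): H after J ✓
(H, Q): H after Q ✓
(H, U): H after U ✓
(L, D): L after D ✓
(L, F): L after F ✓
(L, H): L after H ✓
... plus 19 further pairs not listed.
Count: 43.

43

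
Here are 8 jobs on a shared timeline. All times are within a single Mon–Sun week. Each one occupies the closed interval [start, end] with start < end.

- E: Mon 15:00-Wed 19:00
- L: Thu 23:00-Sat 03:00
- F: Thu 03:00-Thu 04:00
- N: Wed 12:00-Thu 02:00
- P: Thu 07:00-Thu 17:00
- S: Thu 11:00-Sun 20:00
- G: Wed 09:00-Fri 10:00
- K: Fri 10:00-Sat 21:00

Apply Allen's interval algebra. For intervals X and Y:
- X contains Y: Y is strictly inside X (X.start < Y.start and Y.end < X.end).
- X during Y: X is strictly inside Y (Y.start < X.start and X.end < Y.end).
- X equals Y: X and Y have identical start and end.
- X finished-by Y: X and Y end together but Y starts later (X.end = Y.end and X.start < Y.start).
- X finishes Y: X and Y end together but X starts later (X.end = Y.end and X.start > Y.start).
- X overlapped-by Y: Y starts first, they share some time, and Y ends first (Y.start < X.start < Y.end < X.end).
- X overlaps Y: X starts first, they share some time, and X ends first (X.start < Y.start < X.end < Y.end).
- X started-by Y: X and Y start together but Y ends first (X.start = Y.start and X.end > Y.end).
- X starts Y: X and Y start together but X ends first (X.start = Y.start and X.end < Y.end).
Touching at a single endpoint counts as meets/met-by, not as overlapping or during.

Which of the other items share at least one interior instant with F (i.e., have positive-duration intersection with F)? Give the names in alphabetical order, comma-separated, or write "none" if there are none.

Target F = [Thu 03:00, Thu 04:00].
E [Mon 15:00, Wed 19:00] → before → no.
G [Wed 09:00, Fri 10:00] → contains → yes.
K [Fri 10:00, Sat 21:00] → after → no.
L [Thu 23:00, Sat 03:00] → after → no.
N [Wed 12:00, Thu 02:00] → before → no.
P [Thu 07:00, Thu 17:00] → after → no.
S [Thu 11:00, Sun 20:00] → after → no.
Result: G.

G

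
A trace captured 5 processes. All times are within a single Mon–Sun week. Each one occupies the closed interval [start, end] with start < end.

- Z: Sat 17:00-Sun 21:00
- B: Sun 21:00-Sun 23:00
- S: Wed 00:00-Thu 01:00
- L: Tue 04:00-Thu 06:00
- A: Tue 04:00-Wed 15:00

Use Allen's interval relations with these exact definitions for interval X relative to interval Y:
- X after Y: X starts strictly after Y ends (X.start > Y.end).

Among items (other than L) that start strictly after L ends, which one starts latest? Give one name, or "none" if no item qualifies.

Target L = [Tue 04:00, Thu 06:00].
A [Tue 04:00, Wed 15:00] → starts → excluded.
B [Sun 21:00, Sun 23:00] → after → candidate.
S [Wed 00:00, Thu 01:00] → during → excluded.
Z [Sat 17:00, Sun 21:00] → after → candidate.
Among candidates, latest start is Sun 21:00 → B.

B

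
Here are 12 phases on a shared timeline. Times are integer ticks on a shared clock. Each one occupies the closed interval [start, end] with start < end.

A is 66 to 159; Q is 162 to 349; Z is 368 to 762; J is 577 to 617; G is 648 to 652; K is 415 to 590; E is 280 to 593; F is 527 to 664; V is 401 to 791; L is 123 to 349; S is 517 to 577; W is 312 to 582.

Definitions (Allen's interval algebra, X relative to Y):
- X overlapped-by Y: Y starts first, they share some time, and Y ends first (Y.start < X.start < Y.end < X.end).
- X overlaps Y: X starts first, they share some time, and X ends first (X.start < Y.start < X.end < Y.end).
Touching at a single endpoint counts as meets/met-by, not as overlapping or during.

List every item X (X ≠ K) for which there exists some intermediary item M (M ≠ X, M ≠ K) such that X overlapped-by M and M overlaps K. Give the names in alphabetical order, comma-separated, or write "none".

Target K = [415, 590].
Intermediaries M with M overlaps K: W.
Via W — items with X overlapped-by W: F, J, V, Z.
Union: F, J, V, Z.

F, J, V, Z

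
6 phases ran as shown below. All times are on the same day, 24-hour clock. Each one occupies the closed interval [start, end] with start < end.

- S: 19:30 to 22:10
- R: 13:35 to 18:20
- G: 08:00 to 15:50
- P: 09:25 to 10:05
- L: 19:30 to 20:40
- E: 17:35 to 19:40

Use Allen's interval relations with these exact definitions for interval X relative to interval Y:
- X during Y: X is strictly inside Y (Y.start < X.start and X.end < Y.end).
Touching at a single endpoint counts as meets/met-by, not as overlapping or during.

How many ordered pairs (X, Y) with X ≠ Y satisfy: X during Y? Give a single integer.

1

Checking all 30 ordered pairs for relation 'during'; matching pairs in alphabetical order:
(P, G): P during G ✓
Count: 1.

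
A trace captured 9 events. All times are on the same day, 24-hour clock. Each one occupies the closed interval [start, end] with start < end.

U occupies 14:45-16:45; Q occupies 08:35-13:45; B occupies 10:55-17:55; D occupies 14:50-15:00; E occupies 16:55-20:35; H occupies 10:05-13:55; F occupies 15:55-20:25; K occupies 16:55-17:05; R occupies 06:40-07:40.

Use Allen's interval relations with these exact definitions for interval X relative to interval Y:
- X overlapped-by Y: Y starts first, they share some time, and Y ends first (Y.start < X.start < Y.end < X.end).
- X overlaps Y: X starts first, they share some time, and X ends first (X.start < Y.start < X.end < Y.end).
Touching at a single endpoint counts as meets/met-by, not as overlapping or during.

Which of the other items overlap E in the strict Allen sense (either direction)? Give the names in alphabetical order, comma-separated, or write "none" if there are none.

Target E = [16:55, 20:35].
B [10:55, 17:55] → overlaps → yes.
D [14:50, 15:00] → before → no.
F [15:55, 20:25] → overlaps → yes.
H [10:05, 13:55] → before → no.
K [16:55, 17:05] → starts → no.
Q [08:35, 13:45] → before → no.
R [06:40, 07:40] → before → no.
U [14:45, 16:45] → before → no.
Result: B, F.

B, F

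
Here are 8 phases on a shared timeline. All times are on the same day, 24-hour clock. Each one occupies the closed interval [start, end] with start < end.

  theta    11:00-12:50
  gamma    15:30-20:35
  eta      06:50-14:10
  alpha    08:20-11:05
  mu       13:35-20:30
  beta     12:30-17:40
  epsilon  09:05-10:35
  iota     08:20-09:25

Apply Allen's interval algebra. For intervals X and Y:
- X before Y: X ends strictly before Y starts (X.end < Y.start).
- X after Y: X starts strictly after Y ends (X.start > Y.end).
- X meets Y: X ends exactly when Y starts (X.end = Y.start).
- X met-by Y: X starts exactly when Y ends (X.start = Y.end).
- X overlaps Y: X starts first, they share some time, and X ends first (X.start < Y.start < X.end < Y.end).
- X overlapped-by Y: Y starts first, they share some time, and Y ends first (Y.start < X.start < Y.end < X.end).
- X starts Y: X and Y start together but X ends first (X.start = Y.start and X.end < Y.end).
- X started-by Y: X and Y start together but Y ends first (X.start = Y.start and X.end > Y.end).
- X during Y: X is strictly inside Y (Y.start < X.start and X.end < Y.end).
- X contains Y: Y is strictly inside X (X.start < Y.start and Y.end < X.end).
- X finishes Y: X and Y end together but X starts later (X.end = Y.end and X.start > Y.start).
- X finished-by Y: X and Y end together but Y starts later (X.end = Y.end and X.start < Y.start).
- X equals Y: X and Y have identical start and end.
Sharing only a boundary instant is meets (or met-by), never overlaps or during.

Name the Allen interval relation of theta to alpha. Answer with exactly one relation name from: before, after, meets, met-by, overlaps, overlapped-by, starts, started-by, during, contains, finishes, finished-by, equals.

theta = [11:00, 12:50]; alpha = [08:20, 11:05].
Compare endpoints: theta.start > alpha.start, theta.start < alpha.end, theta.end > alpha.start, theta.end > alpha.end.
That pattern is 'overlapped-by'.

overlapped-by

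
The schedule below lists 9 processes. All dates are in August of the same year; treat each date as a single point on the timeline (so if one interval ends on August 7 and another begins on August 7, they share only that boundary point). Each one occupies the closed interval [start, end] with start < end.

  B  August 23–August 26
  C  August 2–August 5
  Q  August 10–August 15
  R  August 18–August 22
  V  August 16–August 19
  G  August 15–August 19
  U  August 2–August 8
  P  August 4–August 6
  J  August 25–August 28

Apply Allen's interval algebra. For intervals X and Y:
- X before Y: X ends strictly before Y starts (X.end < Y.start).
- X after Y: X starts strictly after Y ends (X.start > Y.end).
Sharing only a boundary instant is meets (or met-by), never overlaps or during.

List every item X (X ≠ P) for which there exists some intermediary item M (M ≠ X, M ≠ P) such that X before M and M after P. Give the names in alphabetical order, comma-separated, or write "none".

C, G, Q, R, U, V

Target P = [August 4, August 6].
Intermediaries M with M after P: B, G, J, Q, R, V.
Via B — items with X before B: C, G, Q, R, U, V.
Via G — items with X before G: C, U.
Via J — items with X before J: C, G, Q, R, U, V.
Via Q — items with X before Q: C, U.
Via R — items with X before R: C, Q, U.
Via V — items with X before V: C, Q, U.
Union: C, G, Q, R, U, V.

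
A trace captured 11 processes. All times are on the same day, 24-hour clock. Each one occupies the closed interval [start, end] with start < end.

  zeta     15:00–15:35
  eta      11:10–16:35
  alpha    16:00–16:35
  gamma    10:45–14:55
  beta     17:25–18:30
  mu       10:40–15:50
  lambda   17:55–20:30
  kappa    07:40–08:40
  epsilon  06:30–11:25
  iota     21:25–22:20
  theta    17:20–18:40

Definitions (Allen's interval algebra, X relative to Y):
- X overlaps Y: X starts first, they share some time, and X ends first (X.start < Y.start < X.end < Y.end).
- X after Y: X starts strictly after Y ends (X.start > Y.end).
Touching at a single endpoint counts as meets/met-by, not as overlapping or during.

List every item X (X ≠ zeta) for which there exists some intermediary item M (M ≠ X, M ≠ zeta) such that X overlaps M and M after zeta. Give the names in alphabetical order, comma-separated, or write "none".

Target zeta = [15:00, 15:35].
Intermediaries M with M after zeta: alpha, beta, iota, lambda, theta.
Via alpha — items with X overlaps alpha: none.
Via beta — items with X overlaps beta: none.
Via iota — items with X overlaps iota: none.
Via lambda — items with X overlaps lambda: beta, theta.
Via theta — items with X overlaps theta: none.
Union: beta, theta.

beta, theta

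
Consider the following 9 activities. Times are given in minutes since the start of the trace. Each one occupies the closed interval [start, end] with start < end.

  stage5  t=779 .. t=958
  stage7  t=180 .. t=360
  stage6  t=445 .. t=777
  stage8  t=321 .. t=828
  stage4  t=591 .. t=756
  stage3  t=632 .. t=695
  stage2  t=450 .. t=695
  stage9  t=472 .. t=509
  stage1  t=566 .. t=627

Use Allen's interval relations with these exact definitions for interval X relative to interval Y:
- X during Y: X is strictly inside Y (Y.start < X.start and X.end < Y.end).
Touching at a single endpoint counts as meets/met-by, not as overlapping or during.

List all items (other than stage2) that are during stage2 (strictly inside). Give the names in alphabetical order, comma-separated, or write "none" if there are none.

Target stage2 = [t=450, t=695].
stage1 [t=566, t=627] → during → yes.
stage3 [t=632, t=695] → finishes → no.
stage4 [t=591, t=756] → overlapped-by → no.
stage5 [t=779, t=958] → after → no.
stage6 [t=445, t=777] → contains → no.
stage7 [t=180, t=360] → before → no.
stage8 [t=321, t=828] → contains → no.
stage9 [t=472, t=509] → during → yes.
Result: stage1, stage9.

stage1, stage9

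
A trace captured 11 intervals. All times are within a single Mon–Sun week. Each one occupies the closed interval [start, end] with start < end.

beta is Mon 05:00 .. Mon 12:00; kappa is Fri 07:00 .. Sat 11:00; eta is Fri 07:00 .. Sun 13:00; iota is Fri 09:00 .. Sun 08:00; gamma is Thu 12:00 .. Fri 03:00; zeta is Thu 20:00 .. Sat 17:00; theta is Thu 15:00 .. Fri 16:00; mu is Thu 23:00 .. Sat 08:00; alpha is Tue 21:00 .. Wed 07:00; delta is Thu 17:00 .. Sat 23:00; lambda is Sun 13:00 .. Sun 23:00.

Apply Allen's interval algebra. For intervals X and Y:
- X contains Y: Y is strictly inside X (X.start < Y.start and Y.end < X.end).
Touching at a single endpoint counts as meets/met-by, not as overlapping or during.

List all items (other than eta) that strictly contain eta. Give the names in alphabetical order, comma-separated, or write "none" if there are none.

Target eta = [Fri 07:00, Sun 13:00].
alpha [Tue 21:00, Wed 07:00] → before → no.
beta [Mon 05:00, Mon 12:00] → before → no.
delta [Thu 17:00, Sat 23:00] → overlaps → no.
gamma [Thu 12:00, Fri 03:00] → before → no.
iota [Fri 09:00, Sun 08:00] → during → no.
kappa [Fri 07:00, Sat 11:00] → starts → no.
lambda [Sun 13:00, Sun 23:00] → met-by → no.
mu [Thu 23:00, Sat 08:00] → overlaps → no.
theta [Thu 15:00, Fri 16:00] → overlaps → no.
zeta [Thu 20:00, Sat 17:00] → overlaps → no.
Result: none.

none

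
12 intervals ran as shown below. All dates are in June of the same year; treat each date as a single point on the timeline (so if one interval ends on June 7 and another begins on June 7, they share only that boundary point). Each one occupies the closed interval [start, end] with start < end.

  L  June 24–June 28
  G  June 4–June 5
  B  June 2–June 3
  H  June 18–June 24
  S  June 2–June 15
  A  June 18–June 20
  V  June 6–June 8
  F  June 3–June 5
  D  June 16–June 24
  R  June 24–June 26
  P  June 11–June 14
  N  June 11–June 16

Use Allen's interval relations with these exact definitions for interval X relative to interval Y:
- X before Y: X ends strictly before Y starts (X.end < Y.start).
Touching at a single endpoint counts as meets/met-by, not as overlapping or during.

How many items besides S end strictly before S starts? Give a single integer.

0

Target S = [June 2, June 15].
A [June 18, June 20] → after → no.
B [June 2, June 3] → starts → no.
D [June 16, June 24] → after → no.
F [June 3, June 5] → during → no.
G [June 4, June 5] → during → no.
H [June 18, June 24] → after → no.
L [June 24, June 28] → after → no.
N [June 11, June 16] → overlapped-by → no.
P [June 11, June 14] → during → no.
R [June 24, June 26] → after → no.
V [June 6, June 8] → during → no.
Total: 0.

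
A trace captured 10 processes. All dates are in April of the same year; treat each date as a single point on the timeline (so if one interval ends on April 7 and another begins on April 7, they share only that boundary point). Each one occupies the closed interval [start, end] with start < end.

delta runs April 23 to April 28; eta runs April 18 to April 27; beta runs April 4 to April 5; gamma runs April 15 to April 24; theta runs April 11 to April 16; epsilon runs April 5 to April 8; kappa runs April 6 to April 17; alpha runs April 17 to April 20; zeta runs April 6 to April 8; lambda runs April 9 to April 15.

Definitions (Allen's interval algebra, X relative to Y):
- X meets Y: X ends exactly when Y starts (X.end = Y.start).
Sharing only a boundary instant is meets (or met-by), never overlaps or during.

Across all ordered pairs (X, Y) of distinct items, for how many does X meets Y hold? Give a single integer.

Checking all 90 ordered pairs for relation 'meets'; matching pairs in alphabetical order:
(beta, epsilon): beta meets epsilon ✓
(kappa, alpha): kappa meets alpha ✓
(lambda, gamma): lambda meets gamma ✓
Count: 3.

3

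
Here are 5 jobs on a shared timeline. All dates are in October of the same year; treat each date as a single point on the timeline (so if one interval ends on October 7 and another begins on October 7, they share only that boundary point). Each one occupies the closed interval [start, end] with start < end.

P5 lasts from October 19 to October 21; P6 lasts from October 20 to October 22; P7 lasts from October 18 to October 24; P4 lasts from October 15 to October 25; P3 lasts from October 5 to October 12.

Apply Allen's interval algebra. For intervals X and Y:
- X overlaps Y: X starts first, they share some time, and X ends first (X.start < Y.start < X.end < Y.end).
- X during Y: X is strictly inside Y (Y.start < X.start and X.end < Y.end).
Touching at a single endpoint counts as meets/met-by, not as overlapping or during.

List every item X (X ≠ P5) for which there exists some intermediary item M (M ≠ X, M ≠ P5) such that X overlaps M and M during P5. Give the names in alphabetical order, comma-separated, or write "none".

Target P5 = [October 19, October 21].
Intermediaries M with M during P5: none.
Union: none.

none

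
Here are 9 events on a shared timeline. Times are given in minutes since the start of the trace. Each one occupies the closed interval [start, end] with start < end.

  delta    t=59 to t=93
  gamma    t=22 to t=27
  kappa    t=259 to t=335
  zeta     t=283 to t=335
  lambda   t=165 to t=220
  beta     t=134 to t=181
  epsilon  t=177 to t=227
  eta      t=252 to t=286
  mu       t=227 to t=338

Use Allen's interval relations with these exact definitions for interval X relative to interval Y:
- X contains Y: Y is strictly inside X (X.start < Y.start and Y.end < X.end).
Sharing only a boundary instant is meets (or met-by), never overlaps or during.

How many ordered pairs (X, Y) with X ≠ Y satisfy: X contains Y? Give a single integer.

Checking all 72 ordered pairs for relation 'contains'; matching pairs in alphabetical order:
(mu, eta): mu contains eta ✓
(mu, kappa): mu contains kappa ✓
(mu, zeta): mu contains zeta ✓
Count: 3.

3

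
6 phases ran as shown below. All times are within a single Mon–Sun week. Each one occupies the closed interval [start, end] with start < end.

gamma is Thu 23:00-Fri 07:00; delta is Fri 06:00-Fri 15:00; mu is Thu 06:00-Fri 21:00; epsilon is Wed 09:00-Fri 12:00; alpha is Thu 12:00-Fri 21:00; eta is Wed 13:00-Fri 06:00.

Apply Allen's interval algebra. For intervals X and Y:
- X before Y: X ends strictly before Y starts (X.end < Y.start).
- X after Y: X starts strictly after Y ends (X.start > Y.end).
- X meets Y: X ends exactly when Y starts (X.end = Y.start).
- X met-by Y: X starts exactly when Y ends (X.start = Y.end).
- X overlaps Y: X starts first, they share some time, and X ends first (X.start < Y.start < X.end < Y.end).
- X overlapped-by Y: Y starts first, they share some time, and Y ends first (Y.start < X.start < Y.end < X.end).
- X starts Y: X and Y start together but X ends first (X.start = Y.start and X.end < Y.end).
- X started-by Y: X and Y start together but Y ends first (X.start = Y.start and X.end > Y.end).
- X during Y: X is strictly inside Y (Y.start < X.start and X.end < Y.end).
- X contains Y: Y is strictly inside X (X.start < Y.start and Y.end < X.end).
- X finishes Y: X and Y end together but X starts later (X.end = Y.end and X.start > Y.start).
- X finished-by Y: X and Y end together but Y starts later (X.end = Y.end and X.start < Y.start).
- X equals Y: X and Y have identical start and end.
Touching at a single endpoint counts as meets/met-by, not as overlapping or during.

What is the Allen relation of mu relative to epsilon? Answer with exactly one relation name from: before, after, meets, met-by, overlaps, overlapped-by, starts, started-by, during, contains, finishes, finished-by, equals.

overlapped-by

mu = [Thu 06:00, Fri 21:00]; epsilon = [Wed 09:00, Fri 12:00].
Compare endpoints: mu.start > epsilon.start, mu.start < epsilon.end, mu.end > epsilon.start, mu.end > epsilon.end.
That pattern is 'overlapped-by'.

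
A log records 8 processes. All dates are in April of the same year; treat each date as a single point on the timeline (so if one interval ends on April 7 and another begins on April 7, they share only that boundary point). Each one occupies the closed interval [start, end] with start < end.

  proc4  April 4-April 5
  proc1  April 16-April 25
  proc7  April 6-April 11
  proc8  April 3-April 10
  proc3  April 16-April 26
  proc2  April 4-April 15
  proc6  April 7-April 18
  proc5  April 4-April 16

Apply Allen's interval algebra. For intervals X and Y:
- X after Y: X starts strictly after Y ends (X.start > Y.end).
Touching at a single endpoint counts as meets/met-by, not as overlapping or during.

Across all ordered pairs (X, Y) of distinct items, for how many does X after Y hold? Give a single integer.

10

Checking all 56 ordered pairs for relation 'after'; matching pairs in alphabetical order:
(proc1, proc2): proc1 after proc2 ✓
(proc1, proc4): proc1 after proc4 ✓
(proc1, proc7): proc1 after proc7 ✓
(proc1, proc8): proc1 after proc8 ✓
(proc3, proc2): proc3 after proc2 ✓
(proc3, proc4): proc3 after proc4 ✓
(proc3, proc7): proc3 after proc7 ✓
(proc3, proc8): proc3 after proc8 ✓
(proc6, proc4): proc6 after proc4 ✓
(proc7, proc4): proc7 after proc4 ✓
Count: 10.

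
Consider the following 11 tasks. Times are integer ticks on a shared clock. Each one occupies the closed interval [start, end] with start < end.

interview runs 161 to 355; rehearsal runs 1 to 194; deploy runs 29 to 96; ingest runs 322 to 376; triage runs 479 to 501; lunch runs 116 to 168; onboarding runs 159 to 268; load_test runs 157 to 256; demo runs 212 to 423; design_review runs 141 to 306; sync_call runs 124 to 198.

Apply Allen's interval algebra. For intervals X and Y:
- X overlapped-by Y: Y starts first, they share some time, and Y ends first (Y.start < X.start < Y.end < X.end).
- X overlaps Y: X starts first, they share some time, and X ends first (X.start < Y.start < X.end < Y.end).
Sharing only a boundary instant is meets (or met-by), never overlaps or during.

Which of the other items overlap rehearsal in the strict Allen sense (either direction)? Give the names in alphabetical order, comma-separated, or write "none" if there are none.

design_review, interview, load_test, onboarding, sync_call

Target rehearsal = [1, 194].
demo [212, 423] → after → no.
deploy [29, 96] → during → no.
design_review [141, 306] → overlapped-by → yes.
ingest [322, 376] → after → no.
interview [161, 355] → overlapped-by → yes.
load_test [157, 256] → overlapped-by → yes.
lunch [116, 168] → during → no.
onboarding [159, 268] → overlapped-by → yes.
sync_call [124, 198] → overlapped-by → yes.
triage [479, 501] → after → no.
Result: design_review, interview, load_test, onboarding, sync_call.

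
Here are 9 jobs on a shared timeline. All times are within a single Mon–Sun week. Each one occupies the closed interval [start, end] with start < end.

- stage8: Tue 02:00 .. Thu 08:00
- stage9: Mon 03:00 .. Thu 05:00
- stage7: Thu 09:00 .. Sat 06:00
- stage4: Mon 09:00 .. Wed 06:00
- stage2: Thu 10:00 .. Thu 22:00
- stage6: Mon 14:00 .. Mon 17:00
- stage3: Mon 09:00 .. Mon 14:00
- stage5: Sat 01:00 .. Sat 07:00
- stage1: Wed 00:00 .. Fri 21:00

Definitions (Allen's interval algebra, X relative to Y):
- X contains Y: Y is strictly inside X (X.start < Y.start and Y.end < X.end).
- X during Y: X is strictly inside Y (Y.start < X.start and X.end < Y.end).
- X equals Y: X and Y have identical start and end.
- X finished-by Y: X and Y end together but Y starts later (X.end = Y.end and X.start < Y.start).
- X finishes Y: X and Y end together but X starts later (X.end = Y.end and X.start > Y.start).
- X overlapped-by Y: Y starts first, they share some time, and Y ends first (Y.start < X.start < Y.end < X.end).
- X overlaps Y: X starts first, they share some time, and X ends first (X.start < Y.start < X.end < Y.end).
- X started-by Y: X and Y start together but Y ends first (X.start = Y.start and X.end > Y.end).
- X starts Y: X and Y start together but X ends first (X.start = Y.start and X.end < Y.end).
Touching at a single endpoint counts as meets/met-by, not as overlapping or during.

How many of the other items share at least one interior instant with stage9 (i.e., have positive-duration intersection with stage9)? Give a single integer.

5

Target stage9 = [Mon 03:00, Thu 05:00].
stage1 [Wed 00:00, Fri 21:00] → overlapped-by → counts.
stage2 [Thu 10:00, Thu 22:00] → after → no.
stage3 [Mon 09:00, Mon 14:00] → during → counts.
stage4 [Mon 09:00, Wed 06:00] → during → counts.
stage5 [Sat 01:00, Sat 07:00] → after → no.
stage6 [Mon 14:00, Mon 17:00] → during → counts.
stage7 [Thu 09:00, Sat 06:00] → after → no.
stage8 [Tue 02:00, Thu 08:00] → overlapped-by → counts.
Total: 5.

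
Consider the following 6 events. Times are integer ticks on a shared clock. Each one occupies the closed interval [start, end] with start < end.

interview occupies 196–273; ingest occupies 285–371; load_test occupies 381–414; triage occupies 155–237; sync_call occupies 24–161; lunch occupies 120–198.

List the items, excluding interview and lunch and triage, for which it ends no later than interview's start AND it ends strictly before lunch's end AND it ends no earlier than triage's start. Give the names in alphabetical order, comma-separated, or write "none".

Conditions: its end is no later than interview's start (X.end <= 196) AND its end is strictly before lunch's end (X.end < 198) AND its end is no earlier than triage's start (X.end >= 155).
ingest: end 371 <= 196? ✗; end 371 < 198? ✗; end 371 >= 155? ✓ → no.
load_test: end 414 <= 196? ✗; end 414 < 198? ✗; end 414 >= 155? ✓ → no.
sync_call: end 161 <= 196? ✓; end 161 < 198? ✓; end 161 >= 155? ✓ → yes.
Result: sync_call.

sync_call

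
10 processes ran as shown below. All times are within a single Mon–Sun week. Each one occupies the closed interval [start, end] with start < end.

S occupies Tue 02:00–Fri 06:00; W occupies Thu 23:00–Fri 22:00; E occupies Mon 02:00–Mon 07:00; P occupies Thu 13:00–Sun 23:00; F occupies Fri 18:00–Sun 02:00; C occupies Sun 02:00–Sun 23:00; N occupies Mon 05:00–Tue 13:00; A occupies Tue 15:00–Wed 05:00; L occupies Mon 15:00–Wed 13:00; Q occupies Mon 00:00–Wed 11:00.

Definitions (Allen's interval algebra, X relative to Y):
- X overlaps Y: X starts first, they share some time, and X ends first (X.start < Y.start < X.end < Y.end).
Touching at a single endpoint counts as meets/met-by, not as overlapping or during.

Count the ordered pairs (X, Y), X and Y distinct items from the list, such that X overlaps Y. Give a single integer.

9

Checking all 90 ordered pairs for relation 'overlaps'; matching pairs in alphabetical order:
(E, N): E overlaps N ✓
(L, S): L overlaps S ✓
(N, L): N overlaps L ✓
(N, S): N overlaps S ✓
(Q, L): Q overlaps L ✓
(Q, S): Q overlaps S ✓
(S, P): S overlaps P ✓
(S, W): S overlaps W ✓
(W, F): W overlaps F ✓
Count: 9.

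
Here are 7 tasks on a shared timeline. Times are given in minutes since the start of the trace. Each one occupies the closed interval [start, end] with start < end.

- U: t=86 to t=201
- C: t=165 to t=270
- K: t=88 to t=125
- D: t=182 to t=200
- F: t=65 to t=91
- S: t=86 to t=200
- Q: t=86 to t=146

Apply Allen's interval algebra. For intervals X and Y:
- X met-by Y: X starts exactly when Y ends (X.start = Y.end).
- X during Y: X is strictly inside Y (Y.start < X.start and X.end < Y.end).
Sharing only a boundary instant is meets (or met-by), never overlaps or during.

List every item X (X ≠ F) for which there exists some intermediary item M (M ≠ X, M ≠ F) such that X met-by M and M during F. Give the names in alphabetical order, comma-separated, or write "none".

none

Target F = [t=65, t=91].
Intermediaries M with M during F: none.
Union: none.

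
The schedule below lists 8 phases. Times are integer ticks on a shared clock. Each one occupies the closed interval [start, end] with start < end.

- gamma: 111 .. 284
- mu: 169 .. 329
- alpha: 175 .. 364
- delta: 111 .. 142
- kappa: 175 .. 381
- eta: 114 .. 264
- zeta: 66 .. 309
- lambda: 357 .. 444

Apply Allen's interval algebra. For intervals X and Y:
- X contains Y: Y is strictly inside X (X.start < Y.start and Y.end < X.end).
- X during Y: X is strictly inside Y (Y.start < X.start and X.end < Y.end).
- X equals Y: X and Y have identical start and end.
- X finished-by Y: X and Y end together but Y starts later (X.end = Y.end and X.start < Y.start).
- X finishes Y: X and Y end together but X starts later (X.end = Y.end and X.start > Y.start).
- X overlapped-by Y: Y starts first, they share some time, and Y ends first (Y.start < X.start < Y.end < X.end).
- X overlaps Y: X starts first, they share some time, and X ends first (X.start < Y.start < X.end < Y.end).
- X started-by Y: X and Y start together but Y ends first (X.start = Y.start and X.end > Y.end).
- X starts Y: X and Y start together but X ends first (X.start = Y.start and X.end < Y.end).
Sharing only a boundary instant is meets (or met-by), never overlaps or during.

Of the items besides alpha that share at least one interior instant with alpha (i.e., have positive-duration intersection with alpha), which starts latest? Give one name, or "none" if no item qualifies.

Target alpha = [175, 364].
delta [111, 142] → before → excluded.
eta [114, 264] → overlaps → candidate.
gamma [111, 284] → overlaps → candidate.
kappa [175, 381] → started-by → candidate.
lambda [357, 444] → overlapped-by → candidate.
mu [169, 329] → overlaps → candidate.
zeta [66, 309] → overlaps → candidate.
Among candidates, latest start is 357 → lambda.

lambda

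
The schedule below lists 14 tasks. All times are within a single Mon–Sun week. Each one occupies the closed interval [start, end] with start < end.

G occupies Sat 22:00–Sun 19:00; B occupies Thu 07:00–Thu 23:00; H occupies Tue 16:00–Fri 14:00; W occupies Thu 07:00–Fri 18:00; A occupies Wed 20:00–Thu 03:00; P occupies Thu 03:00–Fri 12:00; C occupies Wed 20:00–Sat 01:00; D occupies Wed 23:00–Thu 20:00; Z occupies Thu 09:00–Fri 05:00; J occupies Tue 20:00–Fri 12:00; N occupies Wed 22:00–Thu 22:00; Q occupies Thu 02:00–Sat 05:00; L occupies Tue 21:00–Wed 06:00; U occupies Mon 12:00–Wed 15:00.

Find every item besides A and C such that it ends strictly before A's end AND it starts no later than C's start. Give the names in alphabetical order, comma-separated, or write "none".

L, U

Conditions: its end is strictly before A's end (X.end < Thu 03:00) AND its start is no later than C's start (X.start <= Wed 20:00).
B: end Thu 23:00 < Thu 03:00? ✗; start Thu 07:00 <= Wed 20:00? ✗ → no.
D: end Thu 20:00 < Thu 03:00? ✗; start Wed 23:00 <= Wed 20:00? ✗ → no.
G: end Sun 19:00 < Thu 03:00? ✗; start Sat 22:00 <= Wed 20:00? ✗ → no.
H: end Fri 14:00 < Thu 03:00? ✗; start Tue 16:00 <= Wed 20:00? ✓ → no.
J: end Fri 12:00 < Thu 03:00? ✗; start Tue 20:00 <= Wed 20:00? ✓ → no.
L: end Wed 06:00 < Thu 03:00? ✓; start Tue 21:00 <= Wed 20:00? ✓ → yes.
N: end Thu 22:00 < Thu 03:00? ✗; start Wed 22:00 <= Wed 20:00? ✗ → no.
P: end Fri 12:00 < Thu 03:00? ✗; start Thu 03:00 <= Wed 20:00? ✗ → no.
Q: end Sat 05:00 < Thu 03:00? ✗; start Thu 02:00 <= Wed 20:00? ✗ → no.
U: end Wed 15:00 < Thu 03:00? ✓; start Mon 12:00 <= Wed 20:00? ✓ → yes.
W: end Fri 18:00 < Thu 03:00? ✗; start Thu 07:00 <= Wed 20:00? ✗ → no.
Z: end Fri 05:00 < Thu 03:00? ✗; start Thu 09:00 <= Wed 20:00? ✗ → no.
Result: L, U.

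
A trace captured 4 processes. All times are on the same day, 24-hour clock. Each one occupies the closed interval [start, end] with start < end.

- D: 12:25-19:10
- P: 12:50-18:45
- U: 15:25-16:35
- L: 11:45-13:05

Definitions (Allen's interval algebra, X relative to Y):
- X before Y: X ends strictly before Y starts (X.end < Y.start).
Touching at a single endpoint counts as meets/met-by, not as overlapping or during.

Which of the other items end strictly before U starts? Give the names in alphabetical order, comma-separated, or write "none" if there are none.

Target U = [15:25, 16:35].
D [12:25, 19:10] → contains → no.
L [11:45, 13:05] → before → yes.
P [12:50, 18:45] → contains → no.
Result: L.

L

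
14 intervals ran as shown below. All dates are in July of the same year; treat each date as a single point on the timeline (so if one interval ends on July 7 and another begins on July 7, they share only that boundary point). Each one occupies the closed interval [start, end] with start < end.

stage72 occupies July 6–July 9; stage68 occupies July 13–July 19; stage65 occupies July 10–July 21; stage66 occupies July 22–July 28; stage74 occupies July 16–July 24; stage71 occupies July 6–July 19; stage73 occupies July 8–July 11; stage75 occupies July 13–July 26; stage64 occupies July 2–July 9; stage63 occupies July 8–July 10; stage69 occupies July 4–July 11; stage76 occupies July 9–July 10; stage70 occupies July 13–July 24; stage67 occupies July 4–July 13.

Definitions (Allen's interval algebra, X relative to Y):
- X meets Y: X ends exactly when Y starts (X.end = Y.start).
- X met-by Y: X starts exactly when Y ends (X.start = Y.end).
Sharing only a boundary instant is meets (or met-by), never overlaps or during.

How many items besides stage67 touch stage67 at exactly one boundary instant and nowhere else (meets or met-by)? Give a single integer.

Target stage67 = [July 4, July 13].
stage63 [July 8, July 10] → during → no.
stage64 [July 2, July 9] → overlaps → no.
stage65 [July 10, July 21] → overlapped-by → no.
stage66 [July 22, July 28] → after → no.
stage68 [July 13, July 19] → met-by → counts.
stage69 [July 4, July 11] → starts → no.
stage70 [July 13, July 24] → met-by → counts.
stage71 [July 6, July 19] → overlapped-by → no.
stage72 [July 6, July 9] → during → no.
stage73 [July 8, July 11] → during → no.
stage74 [July 16, July 24] → after → no.
stage75 [July 13, July 26] → met-by → counts.
stage76 [July 9, July 10] → during → no.
Total: 3.

3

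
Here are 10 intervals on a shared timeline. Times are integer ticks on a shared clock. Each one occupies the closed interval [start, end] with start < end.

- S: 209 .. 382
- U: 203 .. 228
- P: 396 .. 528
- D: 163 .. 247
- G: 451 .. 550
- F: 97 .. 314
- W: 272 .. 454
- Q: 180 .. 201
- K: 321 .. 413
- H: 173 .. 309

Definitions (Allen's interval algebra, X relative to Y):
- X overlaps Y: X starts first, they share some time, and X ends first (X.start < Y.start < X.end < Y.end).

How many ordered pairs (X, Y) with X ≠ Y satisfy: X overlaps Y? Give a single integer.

13

Checking all 90 ordered pairs for relation 'overlaps'; matching pairs in alphabetical order:
(D, H): D overlaps H ✓
(D, S): D overlaps S ✓
(F, S): F overlaps S ✓
(F, W): F overlaps W ✓
(H, S): H overlaps S ✓
(H, W): H overlaps W ✓
(K, P): K overlaps P ✓
(P, G): P overlaps G ✓
(S, K): S overlaps K ✓
(S, W): S overlaps W ✓
(U, S): U overlaps S ✓
(W, G): W overlaps G ✓
(W, P): W overlaps P ✓
Count: 13.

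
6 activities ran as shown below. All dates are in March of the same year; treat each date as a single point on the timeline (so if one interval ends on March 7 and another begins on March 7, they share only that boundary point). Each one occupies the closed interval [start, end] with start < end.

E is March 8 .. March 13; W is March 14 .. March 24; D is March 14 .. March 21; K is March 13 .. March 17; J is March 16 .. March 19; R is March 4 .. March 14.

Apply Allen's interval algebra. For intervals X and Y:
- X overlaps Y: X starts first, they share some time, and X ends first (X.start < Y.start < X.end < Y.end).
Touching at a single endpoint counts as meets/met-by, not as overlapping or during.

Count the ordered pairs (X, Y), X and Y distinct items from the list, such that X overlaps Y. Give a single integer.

4

Checking all 30 ordered pairs for relation 'overlaps'; matching pairs in alphabetical order:
(K, D): K overlaps D ✓
(K, J): K overlaps J ✓
(K, W): K overlaps W ✓
(R, K): R overlaps K ✓
Count: 4.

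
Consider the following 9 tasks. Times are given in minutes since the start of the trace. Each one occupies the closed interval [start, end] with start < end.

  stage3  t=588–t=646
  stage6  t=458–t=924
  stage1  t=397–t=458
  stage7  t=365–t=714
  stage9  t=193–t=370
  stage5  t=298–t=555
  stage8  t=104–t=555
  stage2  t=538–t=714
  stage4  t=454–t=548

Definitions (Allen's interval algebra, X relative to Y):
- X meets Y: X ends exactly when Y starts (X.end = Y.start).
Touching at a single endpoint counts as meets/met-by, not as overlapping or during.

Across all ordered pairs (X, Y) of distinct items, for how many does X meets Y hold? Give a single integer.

1

Checking all 72 ordered pairs for relation 'meets'; matching pairs in alphabetical order:
(stage1, stage6): stage1 meets stage6 ✓
Count: 1.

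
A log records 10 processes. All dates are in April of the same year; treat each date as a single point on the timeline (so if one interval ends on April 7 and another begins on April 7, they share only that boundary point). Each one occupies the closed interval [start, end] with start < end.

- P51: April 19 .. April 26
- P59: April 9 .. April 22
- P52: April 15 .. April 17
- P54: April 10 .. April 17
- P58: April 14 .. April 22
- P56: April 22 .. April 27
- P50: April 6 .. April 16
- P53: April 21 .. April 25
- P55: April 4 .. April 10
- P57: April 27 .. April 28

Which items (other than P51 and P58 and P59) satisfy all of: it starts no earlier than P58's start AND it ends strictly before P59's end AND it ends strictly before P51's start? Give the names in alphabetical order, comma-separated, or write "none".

Conditions: its start is no earlier than P58's start (X.start >= April 14) AND its end is strictly before P59's end (X.end < April 22) AND its end is strictly before P51's start (X.end < April 19).
P50: start April 6 >= April 14? ✗; end April 16 < April 22? ✓; end April 16 < April 19? ✓ → no.
P52: start April 15 >= April 14? ✓; end April 17 < April 22? ✓; end April 17 < April 19? ✓ → yes.
P53: start April 21 >= April 14? ✓; end April 25 < April 22? ✗; end April 25 < April 19? ✗ → no.
P54: start April 10 >= April 14? ✗; end April 17 < April 22? ✓; end April 17 < April 19? ✓ → no.
P55: start April 4 >= April 14? ✗; end April 10 < April 22? ✓; end April 10 < April 19? ✓ → no.
P56: start April 22 >= April 14? ✓; end April 27 < April 22? ✗; end April 27 < April 19? ✗ → no.
P57: start April 27 >= April 14? ✓; end April 28 < April 22? ✗; end April 28 < April 19? ✗ → no.
Result: P52.

P52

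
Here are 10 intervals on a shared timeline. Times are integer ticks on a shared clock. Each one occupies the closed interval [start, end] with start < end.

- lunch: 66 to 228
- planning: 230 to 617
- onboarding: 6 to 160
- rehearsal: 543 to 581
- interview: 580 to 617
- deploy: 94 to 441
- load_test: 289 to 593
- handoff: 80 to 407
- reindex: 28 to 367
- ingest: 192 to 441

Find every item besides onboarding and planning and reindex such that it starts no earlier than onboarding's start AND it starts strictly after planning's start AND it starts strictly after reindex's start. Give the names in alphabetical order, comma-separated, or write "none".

interview, load_test, rehearsal

Conditions: its start is no earlier than onboarding's start (X.start >= 6) AND its start is strictly after planning's start (X.start > 230) AND its start is strictly after reindex's start (X.start > 28).
deploy: start 94 >= 6? ✓; start 94 > 230? ✗; start 94 > 28? ✓ → no.
handoff: start 80 >= 6? ✓; start 80 > 230? ✗; start 80 > 28? ✓ → no.
ingest: start 192 >= 6? ✓; start 192 > 230? ✗; start 192 > 28? ✓ → no.
interview: start 580 >= 6? ✓; start 580 > 230? ✓; start 580 > 28? ✓ → yes.
load_test: start 289 >= 6? ✓; start 289 > 230? ✓; start 289 > 28? ✓ → yes.
lunch: start 66 >= 6? ✓; start 66 > 230? ✗; start 66 > 28? ✓ → no.
rehearsal: start 543 >= 6? ✓; start 543 > 230? ✓; start 543 > 28? ✓ → yes.
Result: interview, load_test, rehearsal.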